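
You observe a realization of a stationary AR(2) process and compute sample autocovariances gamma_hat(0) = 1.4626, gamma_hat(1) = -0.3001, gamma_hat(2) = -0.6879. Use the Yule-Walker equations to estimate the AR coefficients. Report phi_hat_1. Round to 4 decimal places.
\hat\phi_{1} = -0.3149

The Yule-Walker equations for an AR(p) process read, in matrix form,
  Gamma_p phi = r_p,   with   (Gamma_p)_{ij} = gamma(|i - j|),
                       (r_p)_i = gamma(i),   i,j = 1..p.
Substitute the sample gammas (Toeplitz matrix and right-hand side of size 2):
  Gamma_p = [[1.4626, -0.3001], [-0.3001, 1.4626]]
  r_p     = [-0.3001, -0.6879]
Written out:
  1.4626 phi_1 - 0.3001 phi_2 = -0.3001
  -0.3001 phi_1 + 1.4626 phi_2 = -0.6879
Solve by Cramer's rule:
  det = gamma(0)^2 - gamma(1)^2 = (1.4626)^2 - (-0.3001)^2 = 2.13919876 - 0.09006001 = 2.04913875
  phi_hat_1 = [gamma(1) gamma(0) - gamma(1) gamma(2)] / det = [(-0.3001)(1.4626) - (-0.3001)(-0.6879)] / 2.04913875 = -0.64536505 / 2.04913875 = -0.3149
  phi_hat_2 = [gamma(0) gamma(2) - gamma(1)^2] / det = [(1.4626)(-0.6879) - (-0.3001)^2] / 2.04913875 = -1.09618255 / 2.04913875 = -0.5349
So phi_hat = [-0.3149, -0.5349].
Therefore phi_hat_1 = -0.3149.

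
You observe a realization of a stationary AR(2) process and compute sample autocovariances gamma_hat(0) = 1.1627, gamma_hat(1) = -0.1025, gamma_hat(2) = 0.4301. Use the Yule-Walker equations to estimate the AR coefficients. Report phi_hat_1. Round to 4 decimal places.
\hat\phi_{1} = -0.0560

The Yule-Walker equations for an AR(p) process read, in matrix form,
  Gamma_p phi = r_p,   with   (Gamma_p)_{ij} = gamma(|i - j|),
                       (r_p)_i = gamma(i),   i,j = 1..p.
Substitute the sample gammas (Toeplitz matrix and right-hand side of size 2):
  Gamma_p = [[1.1627, -0.1025], [-0.1025, 1.1627]]
  r_p     = [-0.1025, 0.4301]
Written out:
  1.1627 phi_1 - 0.1025 phi_2 = -0.1025
  -0.1025 phi_1 + 1.1627 phi_2 = 0.4301
Solve by Cramer's rule:
  det = gamma(0)^2 - gamma(1)^2 = (1.1627)^2 - (-0.1025)^2 = 1.35187129 - 0.01050625 = 1.34136504
  phi_hat_1 = [gamma(1) gamma(0) - gamma(1) gamma(2)] / det = [(-0.1025)(1.1627) - (-0.1025)(0.4301)] / 1.34136504 = -0.0750915 / 1.34136504 = -0.056
  phi_hat_2 = [gamma(0) gamma(2) - gamma(1)^2] / det = [(1.1627)(0.4301) - (-0.1025)^2] / 1.34136504 = 0.48957102 / 1.34136504 = 0.365
So phi_hat = [-0.0560, 0.3650].
Therefore phi_hat_1 = -0.0560.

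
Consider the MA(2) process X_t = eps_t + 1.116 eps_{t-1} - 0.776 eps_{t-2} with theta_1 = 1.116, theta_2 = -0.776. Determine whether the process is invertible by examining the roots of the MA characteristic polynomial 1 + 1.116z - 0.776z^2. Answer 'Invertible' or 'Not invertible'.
\text{Not invertible}

The MA(q) characteristic polynomial is P(z) = 1 + 1.116z - 0.776z^2.
Invertibility requires all roots to lie outside the unit circle, i.e. |z| > 1 for every root.
Set 1 + (1.116) z + (-0.776) z^2 = 0, i.e. a z^2 + b z + c = 0 with a = -0.776, b = 1.116, c = 1.
Discriminant D = b^2 - 4ac = (1.116)^2 - 4*(-0.776)*1 = 1.245456 - (-3.104) = 4.349456.
D >= 0, so the roots are real: z = (-b +/- sqrt(D)) / (2a) = (-1.116 +/- 2.085535) / (-1.552).
  z_1 = (-1.116 + 2.085535) / (-1.552) = -0.6247,   |z_1| = 0.6247.
  z_2 = (-1.116 - 2.085535) / (-1.552) = 2.0628,   |z_2| = 2.0628.
Moduli of all roots: 0.6247, 2.0628.
All moduli strictly greater than 1? No.
Verdict: Not invertible.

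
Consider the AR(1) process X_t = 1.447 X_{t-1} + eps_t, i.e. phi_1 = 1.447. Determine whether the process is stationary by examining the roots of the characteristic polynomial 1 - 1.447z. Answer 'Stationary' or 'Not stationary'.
\text{Not stationary}

The AR(p) characteristic polynomial is P(z) = 1 - 1.447z.
Stationarity requires all roots to lie outside the unit circle, i.e. |z| > 1 for every root.
This is linear in z: 1 + (-1.447) z = 0  =>  z = -1/(-1.447) = 0.691085,  |z| = 0.691085.
Moduli of all roots: 0.6911.
All moduli strictly greater than 1? No.
Verdict: Not stationary.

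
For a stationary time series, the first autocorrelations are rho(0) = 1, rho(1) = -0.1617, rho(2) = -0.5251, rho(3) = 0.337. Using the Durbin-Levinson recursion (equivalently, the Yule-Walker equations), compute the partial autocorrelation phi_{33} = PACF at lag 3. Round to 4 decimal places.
\phi_{33} = 0.1700

The PACF at lag k is phi_{kk}, the last component of the solution
to the Yule-Walker system G_k phi = r_k where
  (G_k)_{ij} = rho(|i - j|), (r_k)_i = rho(i), i,j = 1..k.
Equivalently, Durbin-Levinson gives phi_{kk} iteratively:
  phi_{11} = rho(1)
  phi_{kk} = [rho(k) - sum_{j=1..k-1} phi_{k-1,j} rho(k-j)]
            / [1 - sum_{j=1..k-1} phi_{k-1,j} rho(j)],
  phi_{k,j} = phi_{k-1,j} - phi_{kk} phi_{k-1,k-j},  j = 1..k-1.
Step k = 1:
  phi_11 = rho(1) = -0.1617.
Step k = 2:
  phi_22 = [rho(2) - phi_11 rho(1)] / [1 - phi_11 rho(1)] = [-0.5251 - (-0.1617)(-0.1617)] / [1 - (-0.1617)(-0.1617)]
         = -0.55124689 / 0.97385311 = -0.566047.
  Update: phi_21 = phi_11 - phi_22 phi_11 = -0.1617 - (-0.566047)(-0.1617) = -0.25323.
Step k = 3:
  phi_33 = [rho(3) - phi_21 rho(2) - phi_22 rho(1)] / [1 - phi_21 rho(1) - phi_22 rho(2)]
    numerator   = 0.337 - (-0.25323)(-0.5251) - (-0.566047)(-0.1617) = 0.11249917
    denominator = 1 - (-0.25323)(-0.1617) - (-0.566047)(-0.5251) = 0.66182132
  phi_33 = 0.11249917 / 0.66182132 = 0.17.
Therefore phi_{33} = 0.1700.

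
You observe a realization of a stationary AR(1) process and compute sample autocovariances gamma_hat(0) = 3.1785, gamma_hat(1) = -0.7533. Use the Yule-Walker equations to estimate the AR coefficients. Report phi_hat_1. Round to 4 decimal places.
\hat\phi_{1} = -0.2370

The Yule-Walker equations for an AR(p) process read, in matrix form,
  Gamma_p phi = r_p,   with   (Gamma_p)_{ij} = gamma(|i - j|),
                       (r_p)_i = gamma(i),   i,j = 1..p.
Substitute the sample gammas (Toeplitz matrix and right-hand side of size 1):
  Gamma_p = [[3.1785]]
  r_p     = [-0.7533]
With p = 1 this is the single equation gamma(0) phi_1 = gamma(1):
  phi_hat_1 = gamma(1) / gamma(0) = -0.7533 / 3.1785 = -0.2370.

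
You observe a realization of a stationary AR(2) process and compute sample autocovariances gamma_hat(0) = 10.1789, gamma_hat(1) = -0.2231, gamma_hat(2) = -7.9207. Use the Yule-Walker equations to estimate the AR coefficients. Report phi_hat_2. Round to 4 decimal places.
\hat\phi_{2} = -0.7790

The Yule-Walker equations for an AR(p) process read, in matrix form,
  Gamma_p phi = r_p,   with   (Gamma_p)_{ij} = gamma(|i - j|),
                       (r_p)_i = gamma(i),   i,j = 1..p.
Substitute the sample gammas (Toeplitz matrix and right-hand side of size 2):
  Gamma_p = [[10.1789, -0.2231], [-0.2231, 10.1789]]
  r_p     = [-0.2231, -7.9207]
Written out:
  10.1789 phi_1 - 0.2231 phi_2 = -0.2231
  -0.2231 phi_1 + 10.1789 phi_2 = -7.9207
Solve by Cramer's rule:
  det = gamma(0)^2 - gamma(1)^2 = (10.1789)^2 - (-0.2231)^2 = 103.61000521 - 0.04977361 = 103.5602316
  phi_hat_1 = [gamma(1) gamma(0) - gamma(1) gamma(2)] / det = [(-0.2231)(10.1789) - (-0.2231)(-7.9207)] / 103.5602316 = -4.03802076 / 103.5602316 = -0.039
  phi_hat_2 = [gamma(0) gamma(2) - gamma(1)^2] / det = [(10.1789)(-7.9207) - (-0.2231)^2] / 103.5602316 = -80.67378684 / 103.5602316 = -0.779
So phi_hat = [-0.0390, -0.7790].
Therefore phi_hat_2 = -0.7790.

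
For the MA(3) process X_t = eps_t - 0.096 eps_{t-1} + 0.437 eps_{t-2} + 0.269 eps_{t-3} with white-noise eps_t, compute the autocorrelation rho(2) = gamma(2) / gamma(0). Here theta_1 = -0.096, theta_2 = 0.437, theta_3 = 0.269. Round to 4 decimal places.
\rho(2) = 0.3231

For an MA(q) process with theta_0 = 1, the autocovariance is
  gamma(k) = sigma^2 * sum_{i=0..q-k} theta_i * theta_{i+k},
and rho(k) = gamma(k) / gamma(0). Sigma^2 cancels.
  numerator   = (1)*(0.437) + (-0.096)*(0.269) = 0.411176.
  denominator = (1)^2 + (-0.096)^2 + (0.437)^2 + (0.269)^2 = 1.272546.
  rho(2) = 0.411176 / 1.272546 = 0.3231.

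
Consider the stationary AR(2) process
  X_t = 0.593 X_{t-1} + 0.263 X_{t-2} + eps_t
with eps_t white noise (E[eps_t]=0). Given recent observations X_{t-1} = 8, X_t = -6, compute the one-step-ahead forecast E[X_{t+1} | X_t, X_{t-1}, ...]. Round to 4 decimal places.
E[X_{t+1} \mid \mathcal F_t] = -1.4540

For an AR(p) model X_t = c + sum_i phi_i X_{t-i} + eps_t, the
one-step-ahead conditional mean is
  E[X_{t+1} | X_t, ...] = c + sum_i phi_i X_{t+1-i}.
Substitute known values:
  E[X_{t+1} | ...] = (0.593) * (-6) + (0.263) * (8)
                   = -1.4540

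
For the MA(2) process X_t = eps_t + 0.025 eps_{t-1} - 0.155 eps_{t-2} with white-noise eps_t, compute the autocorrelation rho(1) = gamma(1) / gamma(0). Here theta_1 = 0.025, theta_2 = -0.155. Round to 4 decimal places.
\rho(1) = 0.0206

For an MA(q) process with theta_0 = 1, the autocovariance is
  gamma(k) = sigma^2 * sum_{i=0..q-k} theta_i * theta_{i+k},
and rho(k) = gamma(k) / gamma(0). Sigma^2 cancels.
  numerator   = (1)*(0.025) + (0.025)*(-0.155) = 0.021125.
  denominator = (1)^2 + (0.025)^2 + (-0.155)^2 = 1.02465.
  rho(1) = 0.021125 / 1.02465 = 0.0206.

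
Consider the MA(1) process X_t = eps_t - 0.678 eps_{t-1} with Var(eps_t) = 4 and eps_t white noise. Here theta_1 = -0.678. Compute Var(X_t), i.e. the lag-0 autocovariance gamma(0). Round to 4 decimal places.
\gamma(0) = 5.8387

For an MA(q) process X_t = eps_t + sum_i theta_i eps_{t-i} with
Var(eps_t) = sigma^2, the variance is
  gamma(0) = sigma^2 * (1 + sum_i theta_i^2).
  sum_i theta_i^2 = (-0.678)^2 = 0.459684.
  gamma(0) = 4 * (1 + 0.459684) = 4 * 1.459684 = 5.838736, which rounds to 5.8387.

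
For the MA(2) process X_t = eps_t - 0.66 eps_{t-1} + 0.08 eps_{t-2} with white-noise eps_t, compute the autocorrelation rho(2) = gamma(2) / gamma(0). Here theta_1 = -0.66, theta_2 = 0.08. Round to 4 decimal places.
\rho(2) = 0.0555

For an MA(q) process with theta_0 = 1, the autocovariance is
  gamma(k) = sigma^2 * sum_{i=0..q-k} theta_i * theta_{i+k},
and rho(k) = gamma(k) / gamma(0). Sigma^2 cancels.
  numerator   = (1)*(0.08) = 0.08.
  denominator = (1)^2 + (-0.66)^2 + (0.08)^2 = 1.442.
  rho(2) = 0.08 / 1.442 = 0.0555.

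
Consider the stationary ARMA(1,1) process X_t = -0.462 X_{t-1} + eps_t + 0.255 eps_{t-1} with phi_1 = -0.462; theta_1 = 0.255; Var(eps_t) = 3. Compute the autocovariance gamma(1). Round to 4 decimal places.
\gamma(1) = -0.6965

Multiply the model equation by X_{t-k} and take expectations. With theta_0 = psi_0 = 1 and psi_j the MA(infinity) weights, this gives
  gamma(k) - sum_i phi_i gamma(k-i) = c_k,
  c_k = sigma^2 * sum_{j=k..q} theta_j psi_{j-k}   (c_k = 0 for k > q),
using gamma(-m) = gamma(m).
psi-weights needed (psi_j = theta_j + sum_i phi_i psi_{j-i}):
  psi_1 = theta_1 + phi_1 = 0.255 + (-0.462) = -0.207
Right-hand sides:
  c_0 = sigma^2 (1 + theta_1 psi_1) = 3 * (1 + (0.255)(-0.207)) = 3 * 0.947215 = 2.841645
  c_1 = sigma^2 theta_1 = 3 * (0.255) = 0.765
  c_2 = 0
Equations for k = 0 and k = 1 (AR order 1):
  gamma(0) = phi_1 gamma(1) + c_0
  gamma(1) = phi_1 gamma(0) + c_1
Substituting the second into the first: gamma(0) (1 - phi_1^2) = c_0 + phi_1 c_1, so
  gamma(0) = (c_0 + phi_1 c_1) / (1 - phi_1^2) = (2.841645 + (-0.462)(0.765)) / (1 - (-0.462)^2) = 2.488215 / 0.786556 = 3.16343.
  gamma(1) = phi_1 gamma(0) + c_1 = (-0.462)(3.16343) + (0.765) = -0.696505.
Therefore gamma(1) = -0.6965 (to 4 decimal places).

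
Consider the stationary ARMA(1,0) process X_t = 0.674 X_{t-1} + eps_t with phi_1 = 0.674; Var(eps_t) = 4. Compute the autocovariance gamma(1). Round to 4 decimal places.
\gamma(1) = 4.9402

Multiply the model equation by X_{t-k} and take expectations. With theta_0 = psi_0 = 1 and psi_j the MA(infinity) weights, this gives
  gamma(k) - sum_i phi_i gamma(k-i) = c_k,
  c_k = sigma^2 * sum_{j=k..q} theta_j psi_{j-k}   (c_k = 0 for k > q),
using gamma(-m) = gamma(m).
Pure AR (q = 0): c_0 = sigma^2 = 4, c_k = 0 for k >= 1.
Equations for k = 0 and k = 1 (AR order 1):
  gamma(0) = phi_1 gamma(1) + c_0
  gamma(1) = phi_1 gamma(0) + c_1
Substituting the second into the first: gamma(0) (1 - phi_1^2) = c_0 + phi_1 c_1, so
  gamma(0) = c_0 / (1 - phi_1^2) = 4 / (1 - (0.674)^2) = 4 / 0.545724 = 7.329712.
  gamma(1) = phi_1 gamma(0) = (0.674)(7.329712) = 4.940226.
Therefore gamma(1) = 4.9402 (to 4 decimal places).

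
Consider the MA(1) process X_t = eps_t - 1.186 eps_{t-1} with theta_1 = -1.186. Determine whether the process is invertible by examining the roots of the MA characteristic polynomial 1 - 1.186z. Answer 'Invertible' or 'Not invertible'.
\text{Not invertible}

The MA(q) characteristic polynomial is P(z) = 1 - 1.186z.
Invertibility requires all roots to lie outside the unit circle, i.e. |z| > 1 for every root.
This is linear in z: 1 + (-1.186) z = 0  =>  z = -1/(-1.186) = 0.84317,  |z| = 0.84317.
Moduli of all roots: 0.8432.
All moduli strictly greater than 1? No.
Verdict: Not invertible.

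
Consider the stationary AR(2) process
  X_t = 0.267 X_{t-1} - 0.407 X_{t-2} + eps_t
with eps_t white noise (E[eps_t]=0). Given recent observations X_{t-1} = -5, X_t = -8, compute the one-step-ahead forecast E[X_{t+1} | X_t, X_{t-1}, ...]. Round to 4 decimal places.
E[X_{t+1} \mid \mathcal F_t] = -0.1010

For an AR(p) model X_t = c + sum_i phi_i X_{t-i} + eps_t, the
one-step-ahead conditional mean is
  E[X_{t+1} | X_t, ...] = c + sum_i phi_i X_{t+1-i}.
Substitute known values:
  E[X_{t+1} | ...] = (0.267) * (-8) + (-0.407) * (-5)
                   = -0.1010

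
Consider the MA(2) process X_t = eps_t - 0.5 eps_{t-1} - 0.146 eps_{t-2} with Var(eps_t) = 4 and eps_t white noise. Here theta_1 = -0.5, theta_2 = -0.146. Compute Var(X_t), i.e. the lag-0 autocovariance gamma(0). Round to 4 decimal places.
\gamma(0) = 5.0853

For an MA(q) process X_t = eps_t + sum_i theta_i eps_{t-i} with
Var(eps_t) = sigma^2, the variance is
  gamma(0) = sigma^2 * (1 + sum_i theta_i^2).
  sum_i theta_i^2 = (-0.5)^2 + (-0.146)^2 = 0.25 + 0.021316 = 0.271316.
  gamma(0) = 4 * (1 + 0.271316) = 4 * 1.271316 = 5.085264, which rounds to 5.0853.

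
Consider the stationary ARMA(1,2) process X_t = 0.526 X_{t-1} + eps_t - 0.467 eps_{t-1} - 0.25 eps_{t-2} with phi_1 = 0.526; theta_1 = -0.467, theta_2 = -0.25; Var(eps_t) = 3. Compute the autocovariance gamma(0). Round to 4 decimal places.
\gamma(0) = 3.2093

Multiply the model equation by X_{t-k} and take expectations. With theta_0 = psi_0 = 1 and psi_j the MA(infinity) weights, this gives
  gamma(k) - sum_i phi_i gamma(k-i) = c_k,
  c_k = sigma^2 * sum_{j=k..q} theta_j psi_{j-k}   (c_k = 0 for k > q),
using gamma(-m) = gamma(m).
psi-weights needed (psi_j = theta_j + sum_i phi_i psi_{j-i}):
  psi_1 = theta_1 + phi_1 = -0.467 + (0.526) = 0.059
  psi_2 = theta_2 + phi_1 psi_1 = -0.25 + (0.526)(0.059) = -0.218966
Right-hand sides:
  c_0 = sigma^2 (1 + theta_1 psi_1 + theta_2 psi_2) = 3 * (1 + (-0.467)(0.059) + (-0.25)(-0.218966)) = 3 * 1.027188 = 3.081565
  c_1 = sigma^2 (theta_1 + theta_2 psi_1) = 3 * (-0.467 + (-0.25)(0.059)) = -1.44525
  c_2 = sigma^2 theta_2 = 3 * (-0.25) = -0.75
Equations for k = 0 and k = 1 (AR order 1):
  gamma(0) = phi_1 gamma(1) + c_0
  gamma(1) = phi_1 gamma(0) + c_1
Substituting the second into the first: gamma(0) (1 - phi_1^2) = c_0 + phi_1 c_1, so
  gamma(0) = (c_0 + phi_1 c_1) / (1 - phi_1^2) = (3.081565 + (0.526)(-1.44525)) / (1 - (0.526)^2) = 2.321364 / 0.723324 = 3.2093.
Therefore gamma(0) = 3.2093 (to 4 decimal places).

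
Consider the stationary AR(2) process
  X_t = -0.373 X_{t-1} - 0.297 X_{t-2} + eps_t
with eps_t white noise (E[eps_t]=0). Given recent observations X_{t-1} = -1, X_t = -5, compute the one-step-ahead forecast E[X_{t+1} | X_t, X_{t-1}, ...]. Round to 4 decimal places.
E[X_{t+1} \mid \mathcal F_t] = 2.1620

For an AR(p) model X_t = c + sum_i phi_i X_{t-i} + eps_t, the
one-step-ahead conditional mean is
  E[X_{t+1} | X_t, ...] = c + sum_i phi_i X_{t+1-i}.
Substitute known values:
  E[X_{t+1} | ...] = (-0.373) * (-5) + (-0.297) * (-1)
                   = 2.1620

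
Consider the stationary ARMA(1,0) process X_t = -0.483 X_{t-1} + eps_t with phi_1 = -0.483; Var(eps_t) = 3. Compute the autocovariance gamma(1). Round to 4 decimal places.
\gamma(1) = -1.8899

Multiply the model equation by X_{t-k} and take expectations. With theta_0 = psi_0 = 1 and psi_j the MA(infinity) weights, this gives
  gamma(k) - sum_i phi_i gamma(k-i) = c_k,
  c_k = sigma^2 * sum_{j=k..q} theta_j psi_{j-k}   (c_k = 0 for k > q),
using gamma(-m) = gamma(m).
Pure AR (q = 0): c_0 = sigma^2 = 3, c_k = 0 for k >= 1.
Equations for k = 0 and k = 1 (AR order 1):
  gamma(0) = phi_1 gamma(1) + c_0
  gamma(1) = phi_1 gamma(0) + c_1
Substituting the second into the first: gamma(0) (1 - phi_1^2) = c_0 + phi_1 c_1, so
  gamma(0) = c_0 / (1 - phi_1^2) = 3 / (1 - (-0.483)^2) = 3 / 0.766711 = 3.912817.
  gamma(1) = phi_1 gamma(0) = (-0.483)(3.912817) = -1.889891.
Therefore gamma(1) = -1.8899 (to 4 decimal places).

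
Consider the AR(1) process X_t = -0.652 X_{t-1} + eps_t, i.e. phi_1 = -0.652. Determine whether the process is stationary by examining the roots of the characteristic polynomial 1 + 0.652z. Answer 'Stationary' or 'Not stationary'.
\text{Stationary}

The AR(p) characteristic polynomial is P(z) = 1 + 0.652z.
Stationarity requires all roots to lie outside the unit circle, i.e. |z| > 1 for every root.
This is linear in z: 1 + (0.652) z = 0  =>  z = -1/(0.652) = -1.533742,  |z| = 1.533742.
Moduli of all roots: 1.5337.
All moduli strictly greater than 1? Yes.
Verdict: Stationary.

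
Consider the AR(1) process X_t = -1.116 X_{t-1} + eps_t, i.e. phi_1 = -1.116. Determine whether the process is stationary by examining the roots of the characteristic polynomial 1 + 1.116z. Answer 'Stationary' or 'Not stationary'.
\text{Not stationary}

The AR(p) characteristic polynomial is P(z) = 1 + 1.116z.
Stationarity requires all roots to lie outside the unit circle, i.e. |z| > 1 for every root.
This is linear in z: 1 + (1.116) z = 0  =>  z = -1/(1.116) = -0.896057,  |z| = 0.896057.
Moduli of all roots: 0.8961.
All moduli strictly greater than 1? No.
Verdict: Not stationary.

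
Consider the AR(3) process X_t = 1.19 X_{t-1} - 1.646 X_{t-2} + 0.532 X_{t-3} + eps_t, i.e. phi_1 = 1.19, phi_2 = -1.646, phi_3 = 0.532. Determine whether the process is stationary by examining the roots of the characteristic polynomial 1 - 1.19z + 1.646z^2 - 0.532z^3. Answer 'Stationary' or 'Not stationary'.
\text{Not stationary}

The AR(p) characteristic polynomial is P(z) = 1 - 1.19z + 1.646z^2 - 0.532z^3.
Stationarity requires all roots to lie outside the unit circle, i.e. |z| > 1 for every root.
Degree 3: look for a simple real root z0 first, then factor out (1 - z/z0) and solve the remaining quadratic.
Testing z0 = 2.5: P(2.5) = 1 + (-1.19)(2.5) + (1.646)(2.5)^2 + (-0.532)(2.5)^3
  = 1 + (-2.975) + (10.2875) + (-8.3125) = 0.  So z_0 = 2.5 is a root, |z_0| = 2.5.
Divide out the factor (1 - 0.4 z) = (1 - z/z0) (since 1/z0 = 0.4):
  P(z) = (1 - 0.4 z)(1 + (-0.79) z + (1.33) z^2)
  [check: z-coef -0.79 - (0.4) = -1.19; z^2-coef 1.33 - (0.4)(-0.79) = 1.646; z^3-coef -(0.4)(1.33) = -0.532.]
Remaining roots from the quadratic factor 1 + (-0.79) z + (1.33) z^2:
  Set 1 + (-0.79) z + (1.33) z^2 = 0, i.e. a z^2 + b z + c = 0 with a = 1.33, b = -0.79, c = 1.
  Discriminant D = b^2 - 4ac = (-0.79)^2 - 4*(1.33)*1 = 0.6241 - (5.32) = -4.6959.
  D < 0, so the roots are the complex-conjugate pair z = (-b +/- i sqrt(-D)) / (2a) = 0.297 +/- 0.8147i.
  For a conjugate pair |z|^2 = z * conj(z) = (product of roots) = c/a = 1/(1.33) = 0.75188, so |z| = sqrt(0.75188) = 0.8671 for both roots.
Moduli of all roots: 2.5000, 0.8671, 0.8671.
All moduli strictly greater than 1? No.
Verdict: Not stationary.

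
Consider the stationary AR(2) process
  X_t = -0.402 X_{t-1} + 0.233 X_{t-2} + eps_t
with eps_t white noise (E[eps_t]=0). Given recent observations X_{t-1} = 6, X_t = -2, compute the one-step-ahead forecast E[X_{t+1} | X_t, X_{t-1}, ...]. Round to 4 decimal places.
E[X_{t+1} \mid \mathcal F_t] = 2.2020

For an AR(p) model X_t = c + sum_i phi_i X_{t-i} + eps_t, the
one-step-ahead conditional mean is
  E[X_{t+1} | X_t, ...] = c + sum_i phi_i X_{t+1-i}.
Substitute known values:
  E[X_{t+1} | ...] = (-0.402) * (-2) + (0.233) * (6)
                   = 2.2020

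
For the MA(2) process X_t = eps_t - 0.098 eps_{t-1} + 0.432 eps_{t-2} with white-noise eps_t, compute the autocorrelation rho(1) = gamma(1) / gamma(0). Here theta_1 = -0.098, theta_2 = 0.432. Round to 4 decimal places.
\rho(1) = -0.1173

For an MA(q) process with theta_0 = 1, the autocovariance is
  gamma(k) = sigma^2 * sum_{i=0..q-k} theta_i * theta_{i+k},
and rho(k) = gamma(k) / gamma(0). Sigma^2 cancels.
  numerator   = (1)*(-0.098) + (-0.098)*(0.432) = -0.140336.
  denominator = (1)^2 + (-0.098)^2 + (0.432)^2 = 1.196228.
  rho(1) = -0.140336 / 1.196228 = -0.1173.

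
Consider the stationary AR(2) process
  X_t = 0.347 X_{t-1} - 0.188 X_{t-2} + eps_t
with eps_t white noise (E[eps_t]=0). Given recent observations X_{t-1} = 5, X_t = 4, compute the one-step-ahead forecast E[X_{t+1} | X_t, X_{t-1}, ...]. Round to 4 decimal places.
E[X_{t+1} \mid \mathcal F_t] = 0.4480

For an AR(p) model X_t = c + sum_i phi_i X_{t-i} + eps_t, the
one-step-ahead conditional mean is
  E[X_{t+1} | X_t, ...] = c + sum_i phi_i X_{t+1-i}.
Substitute known values:
  E[X_{t+1} | ...] = (0.347) * (4) + (-0.188) * (5)
                   = 0.4480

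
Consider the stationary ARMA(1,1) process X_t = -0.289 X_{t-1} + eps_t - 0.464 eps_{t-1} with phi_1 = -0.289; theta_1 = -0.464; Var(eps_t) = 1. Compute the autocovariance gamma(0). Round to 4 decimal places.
\gamma(0) = 1.6187

Multiply the model equation by X_{t-k} and take expectations. With theta_0 = psi_0 = 1 and psi_j the MA(infinity) weights, this gives
  gamma(k) - sum_i phi_i gamma(k-i) = c_k,
  c_k = sigma^2 * sum_{j=k..q} theta_j psi_{j-k}   (c_k = 0 for k > q),
using gamma(-m) = gamma(m).
psi-weights needed (psi_j = theta_j + sum_i phi_i psi_{j-i}):
  psi_1 = theta_1 + phi_1 = -0.464 + (-0.289) = -0.753
Right-hand sides:
  c_0 = sigma^2 (1 + theta_1 psi_1) = 1 * (1 + (-0.464)(-0.753)) = 1 * 1.349392 = 1.349392
  c_1 = sigma^2 theta_1 = 1 * (-0.464) = -0.464
  c_2 = 0
Equations for k = 0 and k = 1 (AR order 1):
  gamma(0) = phi_1 gamma(1) + c_0
  gamma(1) = phi_1 gamma(0) + c_1
Substituting the second into the first: gamma(0) (1 - phi_1^2) = c_0 + phi_1 c_1, so
  gamma(0) = (c_0 + phi_1 c_1) / (1 - phi_1^2) = (1.349392 + (-0.289)(-0.464)) / (1 - (-0.289)^2) = 1.483488 / 0.916479 = 1.618682.
Therefore gamma(0) = 1.6187 (to 4 decimal places).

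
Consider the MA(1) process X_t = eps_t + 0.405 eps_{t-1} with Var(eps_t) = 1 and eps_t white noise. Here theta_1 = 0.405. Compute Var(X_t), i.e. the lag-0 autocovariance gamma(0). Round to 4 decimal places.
\gamma(0) = 1.1640

For an MA(q) process X_t = eps_t + sum_i theta_i eps_{t-i} with
Var(eps_t) = sigma^2, the variance is
  gamma(0) = sigma^2 * (1 + sum_i theta_i^2).
  sum_i theta_i^2 = (0.405)^2 = 0.164025.
  gamma(0) = 1 * (1 + 0.164025) = 1 * 1.164025 = 1.164025, which rounds to 1.1640.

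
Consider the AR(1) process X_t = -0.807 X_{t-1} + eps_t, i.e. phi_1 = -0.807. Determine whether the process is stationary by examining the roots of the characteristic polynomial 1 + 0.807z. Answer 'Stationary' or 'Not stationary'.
\text{Stationary}

The AR(p) characteristic polynomial is P(z) = 1 + 0.807z.
Stationarity requires all roots to lie outside the unit circle, i.e. |z| > 1 for every root.
This is linear in z: 1 + (0.807) z = 0  =>  z = -1/(0.807) = -1.239157,  |z| = 1.239157.
Moduli of all roots: 1.2392.
All moduli strictly greater than 1? Yes.
Verdict: Stationary.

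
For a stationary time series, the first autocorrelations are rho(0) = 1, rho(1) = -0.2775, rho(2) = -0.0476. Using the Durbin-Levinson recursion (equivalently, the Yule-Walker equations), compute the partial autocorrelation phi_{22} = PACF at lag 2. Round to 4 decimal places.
\phi_{22} = -0.1350

The PACF at lag k is phi_{kk}, the last component of the solution
to the Yule-Walker system G_k phi = r_k where
  (G_k)_{ij} = rho(|i - j|), (r_k)_i = rho(i), i,j = 1..k.
Equivalently, Durbin-Levinson gives phi_{kk} iteratively:
  phi_{11} = rho(1)
  phi_{kk} = [rho(k) - sum_{j=1..k-1} phi_{k-1,j} rho(k-j)]
            / [1 - sum_{j=1..k-1} phi_{k-1,j} rho(j)],
  phi_{k,j} = phi_{k-1,j} - phi_{kk} phi_{k-1,k-j},  j = 1..k-1.
Step k = 1:
  phi_11 = rho(1) = -0.2775.
Step k = 2:
  phi_22 = [rho(2) - phi_11 rho(1)] / [1 - phi_11 rho(1)] = [-0.0476 - (-0.2775)(-0.2775)] / [1 - (-0.2775)(-0.2775)]
         = -0.12460625 / 0.92299375 = -0.135.
Therefore phi_{22} = -0.1350.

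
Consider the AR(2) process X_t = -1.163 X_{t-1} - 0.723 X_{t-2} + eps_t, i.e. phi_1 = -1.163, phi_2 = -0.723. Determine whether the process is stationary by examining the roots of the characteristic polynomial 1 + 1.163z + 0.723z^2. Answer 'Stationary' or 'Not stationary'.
\text{Stationary}

The AR(p) characteristic polynomial is P(z) = 1 + 1.163z + 0.723z^2.
Stationarity requires all roots to lie outside the unit circle, i.e. |z| > 1 for every root.
Set 1 + (1.163) z + (0.723) z^2 = 0, i.e. a z^2 + b z + c = 0 with a = 0.723, b = 1.163, c = 1.
Discriminant D = b^2 - 4ac = (1.163)^2 - 4*(0.723)*1 = 1.352569 - (2.892) = -1.539431.
D < 0, so the roots are the complex-conjugate pair z = (-b +/- i sqrt(-D)) / (2a) = -0.8043 +/- 0.858i.
For a conjugate pair |z|^2 = z * conj(z) = (product of roots) = c/a = 1/(0.723) = 1.383126, so |z| = sqrt(1.383126) = 1.1761 for both roots.
Moduli of all roots: 1.1761, 1.1761.
All moduli strictly greater than 1? Yes.
Verdict: Stationary.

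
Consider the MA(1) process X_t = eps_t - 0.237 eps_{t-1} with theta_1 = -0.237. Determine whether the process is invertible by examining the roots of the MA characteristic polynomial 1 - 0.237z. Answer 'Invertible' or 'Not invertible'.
\text{Invertible}

The MA(q) characteristic polynomial is P(z) = 1 - 0.237z.
Invertibility requires all roots to lie outside the unit circle, i.e. |z| > 1 for every root.
This is linear in z: 1 + (-0.237) z = 0  =>  z = -1/(-0.237) = 4.219409,  |z| = 4.219409.
Moduli of all roots: 4.2194.
All moduli strictly greater than 1? Yes.
Verdict: Invertible.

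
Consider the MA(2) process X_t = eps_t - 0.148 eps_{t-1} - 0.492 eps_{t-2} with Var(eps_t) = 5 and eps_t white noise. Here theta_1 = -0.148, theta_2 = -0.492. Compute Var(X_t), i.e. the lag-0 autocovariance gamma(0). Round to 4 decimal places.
\gamma(0) = 6.3198

For an MA(q) process X_t = eps_t + sum_i theta_i eps_{t-i} with
Var(eps_t) = sigma^2, the variance is
  gamma(0) = sigma^2 * (1 + sum_i theta_i^2).
  sum_i theta_i^2 = (-0.148)^2 + (-0.492)^2 = 0.021904 + 0.242064 = 0.263968.
  gamma(0) = 5 * (1 + 0.263968) = 5 * 1.263968 = 6.31984, which rounds to 6.3198.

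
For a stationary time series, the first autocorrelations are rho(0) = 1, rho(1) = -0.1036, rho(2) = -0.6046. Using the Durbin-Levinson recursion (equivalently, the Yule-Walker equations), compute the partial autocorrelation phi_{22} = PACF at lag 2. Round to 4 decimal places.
\phi_{22} = -0.6220

The PACF at lag k is phi_{kk}, the last component of the solution
to the Yule-Walker system G_k phi = r_k where
  (G_k)_{ij} = rho(|i - j|), (r_k)_i = rho(i), i,j = 1..k.
Equivalently, Durbin-Levinson gives phi_{kk} iteratively:
  phi_{11} = rho(1)
  phi_{kk} = [rho(k) - sum_{j=1..k-1} phi_{k-1,j} rho(k-j)]
            / [1 - sum_{j=1..k-1} phi_{k-1,j} rho(j)],
  phi_{k,j} = phi_{k-1,j} - phi_{kk} phi_{k-1,k-j},  j = 1..k-1.
Step k = 1:
  phi_11 = rho(1) = -0.1036.
Step k = 2:
  phi_22 = [rho(2) - phi_11 rho(1)] / [1 - phi_11 rho(1)] = [-0.6046 - (-0.1036)(-0.1036)] / [1 - (-0.1036)(-0.1036)]
         = -0.61533296 / 0.98926704 = -0.622.
Therefore phi_{22} = -0.6220.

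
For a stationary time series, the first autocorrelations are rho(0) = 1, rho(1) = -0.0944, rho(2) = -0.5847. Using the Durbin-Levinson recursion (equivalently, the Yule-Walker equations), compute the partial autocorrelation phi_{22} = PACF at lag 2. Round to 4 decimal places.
\phi_{22} = -0.5989

The PACF at lag k is phi_{kk}, the last component of the solution
to the Yule-Walker system G_k phi = r_k where
  (G_k)_{ij} = rho(|i - j|), (r_k)_i = rho(i), i,j = 1..k.
Equivalently, Durbin-Levinson gives phi_{kk} iteratively:
  phi_{11} = rho(1)
  phi_{kk} = [rho(k) - sum_{j=1..k-1} phi_{k-1,j} rho(k-j)]
            / [1 - sum_{j=1..k-1} phi_{k-1,j} rho(j)],
  phi_{k,j} = phi_{k-1,j} - phi_{kk} phi_{k-1,k-j},  j = 1..k-1.
Step k = 1:
  phi_11 = rho(1) = -0.0944.
Step k = 2:
  phi_22 = [rho(2) - phi_11 rho(1)] / [1 - phi_11 rho(1)] = [-0.5847 - (-0.0944)(-0.0944)] / [1 - (-0.0944)(-0.0944)]
         = -0.59361136 / 0.99108864 = -0.5989.
Therefore phi_{22} = -0.5989.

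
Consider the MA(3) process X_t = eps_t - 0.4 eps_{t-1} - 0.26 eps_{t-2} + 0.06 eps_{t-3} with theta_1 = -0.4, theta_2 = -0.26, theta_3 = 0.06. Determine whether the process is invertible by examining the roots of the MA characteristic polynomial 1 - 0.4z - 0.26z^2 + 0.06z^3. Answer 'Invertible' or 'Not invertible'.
\text{Invertible}

The MA(q) characteristic polynomial is P(z) = 1 - 0.4z - 0.26z^2 + 0.06z^3.
Invertibility requires all roots to lie outside the unit circle, i.e. |z| > 1 for every root.
Degree 3: look for a simple real root z0 first, then factor out (1 - z/z0) and solve the remaining quadratic.
Testing z0 = 5: P(5) = 1 + (-0.4)(5) + (-0.26)(5)^2 + (0.06)(5)^3
  = 1 + (-2) + (-6.5) + (7.5) = 0.  So z_0 = 5 is a root, |z_0| = 5.
Divide out the factor (1 - 0.2 z) = (1 - z/z0) (since 1/z0 = 0.2):
  P(z) = (1 - 0.2 z)(1 + (-0.2) z + (-0.3) z^2)
  [check: z-coef -0.2 - (0.2) = -0.4; z^2-coef -0.3 - (0.2)(-0.2) = -0.26; z^3-coef -(0.2)(-0.3) = 0.06.]
Remaining roots from the quadratic factor 1 + (-0.2) z + (-0.3) z^2:
  Set 1 + (-0.2) z + (-0.3) z^2 = 0, i.e. a z^2 + b z + c = 0 with a = -0.3, b = -0.2, c = 1.
  Discriminant D = b^2 - 4ac = (-0.2)^2 - 4*(-0.3)*1 = 0.04 - (-1.2) = 1.24.
  D >= 0, so the roots are real: z = (-b +/- sqrt(D)) / (2a) = (0.2 +/- 1.113553) / (-0.6).
    z_1 = (0.2 + 1.113553) / (-0.6) = -2.1893,   |z_1| = 2.1893.
    z_2 = (0.2 - 1.113553) / (-0.6) = 1.5226,   |z_2| = 1.5226.
Moduli of all roots: 5.0000, 2.1893, 1.5226.
All moduli strictly greater than 1? Yes.
Verdict: Invertible.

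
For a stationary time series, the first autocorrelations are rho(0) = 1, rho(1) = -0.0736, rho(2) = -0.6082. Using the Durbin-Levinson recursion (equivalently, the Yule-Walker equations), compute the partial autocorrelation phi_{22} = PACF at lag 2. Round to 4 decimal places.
\phi_{22} = -0.6170

The PACF at lag k is phi_{kk}, the last component of the solution
to the Yule-Walker system G_k phi = r_k where
  (G_k)_{ij} = rho(|i - j|), (r_k)_i = rho(i), i,j = 1..k.
Equivalently, Durbin-Levinson gives phi_{kk} iteratively:
  phi_{11} = rho(1)
  phi_{kk} = [rho(k) - sum_{j=1..k-1} phi_{k-1,j} rho(k-j)]
            / [1 - sum_{j=1..k-1} phi_{k-1,j} rho(j)],
  phi_{k,j} = phi_{k-1,j} - phi_{kk} phi_{k-1,k-j},  j = 1..k-1.
Step k = 1:
  phi_11 = rho(1) = -0.0736.
Step k = 2:
  phi_22 = [rho(2) - phi_11 rho(1)] / [1 - phi_11 rho(1)] = [-0.6082 - (-0.0736)(-0.0736)] / [1 - (-0.0736)(-0.0736)]
         = -0.61361696 / 0.99458304 = -0.617.
Therefore phi_{22} = -0.6170.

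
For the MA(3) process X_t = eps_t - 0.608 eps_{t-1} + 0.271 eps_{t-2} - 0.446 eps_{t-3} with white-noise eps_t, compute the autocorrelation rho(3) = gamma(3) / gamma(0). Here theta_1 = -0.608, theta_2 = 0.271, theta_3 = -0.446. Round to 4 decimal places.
\rho(3) = -0.2716

For an MA(q) process with theta_0 = 1, the autocovariance is
  gamma(k) = sigma^2 * sum_{i=0..q-k} theta_i * theta_{i+k},
and rho(k) = gamma(k) / gamma(0). Sigma^2 cancels.
  numerator   = (1)*(-0.446) = -0.446.
  denominator = (1)^2 + (-0.608)^2 + (0.271)^2 + (-0.446)^2 = 1.642021.
  rho(3) = -0.446 / 1.642021 = -0.2716.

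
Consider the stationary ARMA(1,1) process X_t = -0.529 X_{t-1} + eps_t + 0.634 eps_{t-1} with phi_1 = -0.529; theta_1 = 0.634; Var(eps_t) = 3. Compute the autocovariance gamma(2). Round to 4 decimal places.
\gamma(2) = -0.1538

Multiply the model equation by X_{t-k} and take expectations. With theta_0 = psi_0 = 1 and psi_j the MA(infinity) weights, this gives
  gamma(k) - sum_i phi_i gamma(k-i) = c_k,
  c_k = sigma^2 * sum_{j=k..q} theta_j psi_{j-k}   (c_k = 0 for k > q),
using gamma(-m) = gamma(m).
psi-weights needed (psi_j = theta_j + sum_i phi_i psi_{j-i}):
  psi_1 = theta_1 + phi_1 = 0.634 + (-0.529) = 0.105
Right-hand sides:
  c_0 = sigma^2 (1 + theta_1 psi_1) = 3 * (1 + (0.634)(0.105)) = 3 * 1.06657 = 3.19971
  c_1 = sigma^2 theta_1 = 3 * (0.634) = 1.902
  c_2 = 0
Equations for k = 0 and k = 1 (AR order 1):
  gamma(0) = phi_1 gamma(1) + c_0
  gamma(1) = phi_1 gamma(0) + c_1
Substituting the second into the first: gamma(0) (1 - phi_1^2) = c_0 + phi_1 c_1, so
  gamma(0) = (c_0 + phi_1 c_1) / (1 - phi_1^2) = (3.19971 + (-0.529)(1.902)) / (1 - (-0.529)^2) = 2.193552 / 0.720159 = 3.045927.
  gamma(1) = phi_1 gamma(0) + c_1 = (-0.529)(3.045927) + (1.902) = 0.290704.
For k = 2 (> q): gamma(2) = phi_1 gamma(1) = (-0.529)(0.290704) = -0.153783.
Therefore gamma(2) = -0.1538 (to 4 decimal places).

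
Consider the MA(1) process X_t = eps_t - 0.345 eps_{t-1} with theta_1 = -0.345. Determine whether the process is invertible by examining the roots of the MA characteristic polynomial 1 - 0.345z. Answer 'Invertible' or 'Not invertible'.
\text{Invertible}

The MA(q) characteristic polynomial is P(z) = 1 - 0.345z.
Invertibility requires all roots to lie outside the unit circle, i.e. |z| > 1 for every root.
This is linear in z: 1 + (-0.345) z = 0  =>  z = -1/(-0.345) = 2.898551,  |z| = 2.898551.
Moduli of all roots: 2.8986.
All moduli strictly greater than 1? Yes.
Verdict: Invertible.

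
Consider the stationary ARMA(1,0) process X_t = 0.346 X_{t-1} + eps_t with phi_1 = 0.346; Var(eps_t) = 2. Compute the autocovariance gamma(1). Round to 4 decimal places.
\gamma(1) = 0.7861

Multiply the model equation by X_{t-k} and take expectations. With theta_0 = psi_0 = 1 and psi_j the MA(infinity) weights, this gives
  gamma(k) - sum_i phi_i gamma(k-i) = c_k,
  c_k = sigma^2 * sum_{j=k..q} theta_j psi_{j-k}   (c_k = 0 for k > q),
using gamma(-m) = gamma(m).
Pure AR (q = 0): c_0 = sigma^2 = 2, c_k = 0 for k >= 1.
Equations for k = 0 and k = 1 (AR order 1):
  gamma(0) = phi_1 gamma(1) + c_0
  gamma(1) = phi_1 gamma(0) + c_1
Substituting the second into the first: gamma(0) (1 - phi_1^2) = c_0 + phi_1 c_1, so
  gamma(0) = c_0 / (1 - phi_1^2) = 2 / (1 - (0.346)^2) = 2 / 0.880284 = 2.271994.
  gamma(1) = phi_1 gamma(0) = (0.346)(2.271994) = 0.78611.
Therefore gamma(1) = 0.7861 (to 4 decimal places).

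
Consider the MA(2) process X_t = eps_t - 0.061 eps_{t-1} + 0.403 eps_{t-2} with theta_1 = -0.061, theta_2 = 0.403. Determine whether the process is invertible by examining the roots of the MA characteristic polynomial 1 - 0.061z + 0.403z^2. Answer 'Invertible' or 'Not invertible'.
\text{Invertible}

The MA(q) characteristic polynomial is P(z) = 1 - 0.061z + 0.403z^2.
Invertibility requires all roots to lie outside the unit circle, i.e. |z| > 1 for every root.
Set 1 + (-0.061) z + (0.403) z^2 = 0, i.e. a z^2 + b z + c = 0 with a = 0.403, b = -0.061, c = 1.
Discriminant D = b^2 - 4ac = (-0.061)^2 - 4*(0.403)*1 = 0.003721 - (1.612) = -1.608279.
D < 0, so the roots are the complex-conjugate pair z = (-b +/- i sqrt(-D)) / (2a) = 0.0757 +/- 1.5734i.
For a conjugate pair |z|^2 = z * conj(z) = (product of roots) = c/a = 1/(0.403) = 2.48139, so |z| = sqrt(2.48139) = 1.5752 for both roots.
Moduli of all roots: 1.5752, 1.5752.
All moduli strictly greater than 1? Yes.
Verdict: Invertible.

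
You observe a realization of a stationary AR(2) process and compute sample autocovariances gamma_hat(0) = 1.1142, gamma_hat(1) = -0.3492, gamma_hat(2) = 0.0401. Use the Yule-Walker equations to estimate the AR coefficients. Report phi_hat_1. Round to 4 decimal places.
\hat\phi_{1} = -0.3350

The Yule-Walker equations for an AR(p) process read, in matrix form,
  Gamma_p phi = r_p,   with   (Gamma_p)_{ij} = gamma(|i - j|),
                       (r_p)_i = gamma(i),   i,j = 1..p.
Substitute the sample gammas (Toeplitz matrix and right-hand side of size 2):
  Gamma_p = [[1.1142, -0.3492], [-0.3492, 1.1142]]
  r_p     = [-0.3492, 0.0401]
Written out:
  1.1142 phi_1 - 0.3492 phi_2 = -0.3492
  -0.3492 phi_1 + 1.1142 phi_2 = 0.0401
Solve by Cramer's rule:
  det = gamma(0)^2 - gamma(1)^2 = (1.1142)^2 - (-0.3492)^2 = 1.24144164 - 0.12194064 = 1.119501
  phi_hat_1 = [gamma(1) gamma(0) - gamma(1) gamma(2)] / det = [(-0.3492)(1.1142) - (-0.3492)(0.0401)] / 1.119501 = -0.37507572 / 1.119501 = -0.335
  phi_hat_2 = [gamma(0) gamma(2) - gamma(1)^2] / det = [(1.1142)(0.0401) - (-0.3492)^2] / 1.119501 = -0.07726122 / 1.119501 = -0.069
So phi_hat = [-0.3350, -0.0690].
Therefore phi_hat_1 = -0.3350.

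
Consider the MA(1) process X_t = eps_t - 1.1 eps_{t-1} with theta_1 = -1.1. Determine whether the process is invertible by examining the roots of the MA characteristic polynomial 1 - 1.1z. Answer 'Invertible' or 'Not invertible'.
\text{Not invertible}

The MA(q) characteristic polynomial is P(z) = 1 - 1.1z.
Invertibility requires all roots to lie outside the unit circle, i.e. |z| > 1 for every root.
This is linear in z: 1 + (-1.1) z = 0  =>  z = -1/(-1.1) = 0.909091,  |z| = 0.909091.
Moduli of all roots: 0.9091.
All moduli strictly greater than 1? No.
Verdict: Not invertible.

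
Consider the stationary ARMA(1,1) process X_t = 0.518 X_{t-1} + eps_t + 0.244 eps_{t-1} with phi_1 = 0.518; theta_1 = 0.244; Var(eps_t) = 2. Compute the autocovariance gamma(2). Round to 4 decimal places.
\gamma(2) = 1.2153

Multiply the model equation by X_{t-k} and take expectations. With theta_0 = psi_0 = 1 and psi_j the MA(infinity) weights, this gives
  gamma(k) - sum_i phi_i gamma(k-i) = c_k,
  c_k = sigma^2 * sum_{j=k..q} theta_j psi_{j-k}   (c_k = 0 for k > q),
using gamma(-m) = gamma(m).
psi-weights needed (psi_j = theta_j + sum_i phi_i psi_{j-i}):
  psi_1 = theta_1 + phi_1 = 0.244 + (0.518) = 0.762
Right-hand sides:
  c_0 = sigma^2 (1 + theta_1 psi_1) = 2 * (1 + (0.244)(0.762)) = 2 * 1.185928 = 2.371856
  c_1 = sigma^2 theta_1 = 2 * (0.244) = 0.488
  c_2 = 0
Equations for k = 0 and k = 1 (AR order 1):
  gamma(0) = phi_1 gamma(1) + c_0
  gamma(1) = phi_1 gamma(0) + c_1
Substituting the second into the first: gamma(0) (1 - phi_1^2) = c_0 + phi_1 c_1, so
  gamma(0) = (c_0 + phi_1 c_1) / (1 - phi_1^2) = (2.371856 + (0.518)(0.488)) / (1 - (0.518)^2) = 2.62464 / 0.731676 = 3.587162.
  gamma(1) = phi_1 gamma(0) + c_1 = (0.518)(3.587162) + (0.488) = 2.34615.
For k = 2 (> q): gamma(2) = phi_1 gamma(1) = (0.518)(2.34615) = 1.215306.
Therefore gamma(2) = 1.2153 (to 4 decimal places).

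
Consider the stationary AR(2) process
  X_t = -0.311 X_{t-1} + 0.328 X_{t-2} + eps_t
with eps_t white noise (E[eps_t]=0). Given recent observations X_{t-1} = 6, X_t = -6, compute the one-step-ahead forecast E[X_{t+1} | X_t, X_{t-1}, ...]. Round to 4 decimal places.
E[X_{t+1} \mid \mathcal F_t] = 3.8340

For an AR(p) model X_t = c + sum_i phi_i X_{t-i} + eps_t, the
one-step-ahead conditional mean is
  E[X_{t+1} | X_t, ...] = c + sum_i phi_i X_{t+1-i}.
Substitute known values:
  E[X_{t+1} | ...] = (-0.311) * (-6) + (0.328) * (6)
                   = 3.8340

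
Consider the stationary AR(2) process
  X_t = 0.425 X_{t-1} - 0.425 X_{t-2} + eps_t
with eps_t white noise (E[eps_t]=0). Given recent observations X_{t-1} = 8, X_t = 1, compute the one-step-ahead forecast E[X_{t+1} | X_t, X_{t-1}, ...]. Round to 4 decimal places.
E[X_{t+1} \mid \mathcal F_t] = -2.9750

For an AR(p) model X_t = c + sum_i phi_i X_{t-i} + eps_t, the
one-step-ahead conditional mean is
  E[X_{t+1} | X_t, ...] = c + sum_i phi_i X_{t+1-i}.
Substitute known values:
  E[X_{t+1} | ...] = (0.425) * (1) + (-0.425) * (8)
                   = -2.9750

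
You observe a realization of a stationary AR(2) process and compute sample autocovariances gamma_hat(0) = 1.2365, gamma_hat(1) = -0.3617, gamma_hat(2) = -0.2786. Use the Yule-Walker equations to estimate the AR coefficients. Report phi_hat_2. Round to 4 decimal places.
\hat\phi_{2} = -0.3400

The Yule-Walker equations for an AR(p) process read, in matrix form,
  Gamma_p phi = r_p,   with   (Gamma_p)_{ij} = gamma(|i - j|),
                       (r_p)_i = gamma(i),   i,j = 1..p.
Substitute the sample gammas (Toeplitz matrix and right-hand side of size 2):
  Gamma_p = [[1.2365, -0.3617], [-0.3617, 1.2365]]
  r_p     = [-0.3617, -0.2786]
Written out:
  1.2365 phi_1 - 0.3617 phi_2 = -0.3617
  -0.3617 phi_1 + 1.2365 phi_2 = -0.2786
Solve by Cramer's rule:
  det = gamma(0)^2 - gamma(1)^2 = (1.2365)^2 - (-0.3617)^2 = 1.52893225 - 0.13082689 = 1.39810536
  phi_hat_1 = [gamma(1) gamma(0) - gamma(1) gamma(2)] / det = [(-0.3617)(1.2365) - (-0.3617)(-0.2786)] / 1.39810536 = -0.54801167 / 1.39810536 = -0.392
  phi_hat_2 = [gamma(0) gamma(2) - gamma(1)^2] / det = [(1.2365)(-0.2786) - (-0.3617)^2] / 1.39810536 = -0.47531579 / 1.39810536 = -0.34
So phi_hat = [-0.3920, -0.3400].
Therefore phi_hat_2 = -0.3400.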